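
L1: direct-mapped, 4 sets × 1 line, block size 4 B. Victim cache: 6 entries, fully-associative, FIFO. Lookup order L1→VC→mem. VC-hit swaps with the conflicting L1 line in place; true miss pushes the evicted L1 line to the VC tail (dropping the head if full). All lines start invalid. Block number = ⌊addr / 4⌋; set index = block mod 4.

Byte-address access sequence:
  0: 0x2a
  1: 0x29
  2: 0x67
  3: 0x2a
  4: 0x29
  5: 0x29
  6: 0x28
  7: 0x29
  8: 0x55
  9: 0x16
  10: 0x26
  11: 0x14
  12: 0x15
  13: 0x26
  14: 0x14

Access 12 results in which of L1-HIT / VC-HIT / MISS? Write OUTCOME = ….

#0 0x2a→b10/s2 MISS; vc=[]
#1 0x29→b10/s2 L1-HIT; vc=[]
#2 0x67→b25/s1 MISS; vc=[]
#3 0x2a→b10/s2 L1-HIT; vc=[]
#4 0x29→b10/s2 L1-HIT; vc=[]
#5 0x29→b10/s2 L1-HIT; vc=[]
#6 0x28→b10/s2 L1-HIT; vc=[]
#7 0x29→b10/s2 L1-HIT; vc=[]
#8 0x55→b21/s1 MISS; vc=[25]
#9 0x16→b5/s1 MISS; vc=[25,21]
#10 0x26→b9/s1 MISS; vc=[25,21,5]
#11 0x14→b5/s1 VC-HIT; vc=[25,21,9]
#12 0x15→b5/s1 L1-HIT; vc=[25,21,9]
#13 0x26→b9/s1 VC-HIT; vc=[25,21,5]
#14 0x14→b5/s1 VC-HIT; vc=[25,21,9]

OUTCOME = L1-HIT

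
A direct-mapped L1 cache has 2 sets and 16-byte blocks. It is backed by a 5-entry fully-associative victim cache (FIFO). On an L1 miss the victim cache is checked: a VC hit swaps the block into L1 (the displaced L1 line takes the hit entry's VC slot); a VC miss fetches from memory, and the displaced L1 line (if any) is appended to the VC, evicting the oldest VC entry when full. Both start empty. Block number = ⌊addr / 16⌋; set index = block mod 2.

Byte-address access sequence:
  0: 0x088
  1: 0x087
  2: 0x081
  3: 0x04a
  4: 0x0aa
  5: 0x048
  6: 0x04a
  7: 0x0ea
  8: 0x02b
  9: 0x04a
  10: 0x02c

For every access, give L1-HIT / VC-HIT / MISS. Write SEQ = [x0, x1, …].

SEQ = [MISS, L1-HIT, L1-HIT, MISS, MISS, VC-HIT, L1-HIT, MISS, MISS, VC-HIT, VC-HIT]

#0 0x88→b8/s0 MISS; vc=[]
#1 0x87→b8/s0 L1-HIT; vc=[]
#2 0x81→b8/s0 L1-HIT; vc=[]
#3 0x4a→b4/s0 MISS; vc=[8]
#4 0xaa→b10/s0 MISS; vc=[8,4]
#5 0x48→b4/s0 VC-HIT; vc=[8,10]
#6 0x4a→b4/s0 L1-HIT; vc=[8,10]
#7 0xea→b14/s0 MISS; vc=[8,10,4]
#8 0x2b→b2/s0 MISS; vc=[8,10,4,14]
#9 0x4a→b4/s0 VC-HIT; vc=[8,10,2,14]
#10 0x2c→b2/s0 VC-HIT; vc=[8,10,4,14]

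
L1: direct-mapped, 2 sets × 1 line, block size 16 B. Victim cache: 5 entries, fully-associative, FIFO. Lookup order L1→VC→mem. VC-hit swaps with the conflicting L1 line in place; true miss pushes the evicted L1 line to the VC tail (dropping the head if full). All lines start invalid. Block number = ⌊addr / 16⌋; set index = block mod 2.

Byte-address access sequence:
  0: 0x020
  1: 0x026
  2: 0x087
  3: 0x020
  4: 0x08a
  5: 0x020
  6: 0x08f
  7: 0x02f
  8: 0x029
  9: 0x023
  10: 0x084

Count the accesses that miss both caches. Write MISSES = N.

MISSES = 2

  [0] addr=0x20 blk=2 s=0: MISS | VC []
  [1] addr=0x26 blk=2 s=0: L1-HIT | VC []
  [2] addr=0x87 blk=8 s=0: MISS | VC [2]
  [3] addr=0x20 blk=2 s=0: VC-HIT | VC [8]
  [4] addr=0x8a blk=8 s=0: VC-HIT | VC [2]
  [5] addr=0x20 blk=2 s=0: VC-HIT | VC [8]
  [6] addr=0x8f blk=8 s=0: VC-HIT | VC [2]
  [7] addr=0x2f blk=2 s=0: VC-HIT | VC [8]
  [8] addr=0x29 blk=2 s=0: L1-HIT | VC [8]
  [9] addr=0x23 blk=2 s=0: L1-HIT | VC [8]
  [10] addr=0x84 blk=8 s=0: VC-HIT | VC [2]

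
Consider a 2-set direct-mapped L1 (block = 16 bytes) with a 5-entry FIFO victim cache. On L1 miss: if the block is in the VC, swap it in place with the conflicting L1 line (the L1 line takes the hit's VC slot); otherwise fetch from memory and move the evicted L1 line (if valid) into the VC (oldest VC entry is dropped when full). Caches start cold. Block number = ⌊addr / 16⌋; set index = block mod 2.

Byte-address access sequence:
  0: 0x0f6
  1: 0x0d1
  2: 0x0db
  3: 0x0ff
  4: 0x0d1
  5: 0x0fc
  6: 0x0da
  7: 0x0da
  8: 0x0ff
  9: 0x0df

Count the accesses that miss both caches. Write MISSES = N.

0: 0xf6 (blk 15, set 1) → MISS  vc=[]
1: 0xd1 (blk 13, set 1) → MISS  vc=[15]
2: 0xdb (blk 13, set 1) → L1-HIT  vc=[15]
3: 0xff (blk 15, set 1) → VC-HIT  vc=[13]
4: 0xd1 (blk 13, set 1) → VC-HIT  vc=[15]
5: 0xfc (blk 15, set 1) → VC-HIT  vc=[13]
6: 0xda (blk 13, set 1) → VC-HIT  vc=[15]
7: 0xda (blk 13, set 1) → L1-HIT  vc=[15]
8: 0xff (blk 15, set 1) → VC-HIT  vc=[13]
9: 0xdf (blk 13, set 1) → VC-HIT  vc=[15]

MISSES = 2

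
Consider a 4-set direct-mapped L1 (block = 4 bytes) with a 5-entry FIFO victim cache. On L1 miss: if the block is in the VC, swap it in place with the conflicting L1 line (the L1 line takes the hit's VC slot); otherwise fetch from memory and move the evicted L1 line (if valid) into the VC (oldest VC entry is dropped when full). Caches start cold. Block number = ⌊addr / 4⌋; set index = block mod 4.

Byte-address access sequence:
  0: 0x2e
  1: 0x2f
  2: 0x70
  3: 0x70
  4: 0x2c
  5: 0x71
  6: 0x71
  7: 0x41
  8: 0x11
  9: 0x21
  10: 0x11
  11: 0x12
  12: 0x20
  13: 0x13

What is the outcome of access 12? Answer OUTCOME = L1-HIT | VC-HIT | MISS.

OUTCOME = VC-HIT

  [0] addr=0x2e blk=11 s=3: MISS | VC []
  [1] addr=0x2f blk=11 s=3: L1-HIT | VC []
  [2] addr=0x70 blk=28 s=0: MISS | VC []
  [3] addr=0x70 blk=28 s=0: L1-HIT | VC []
  [4] addr=0x2c blk=11 s=3: L1-HIT | VC []
  [5] addr=0x71 blk=28 s=0: L1-HIT | VC []
  [6] addr=0x71 blk=28 s=0: L1-HIT | VC []
  [7] addr=0x41 blk=16 s=0: MISS | VC [28]
  [8] addr=0x11 blk=4 s=0: MISS | VC [28, 16]
  [9] addr=0x21 blk=8 s=0: MISS | VC [28, 16, 4]
  [10] addr=0x11 blk=4 s=0: VC-HIT | VC [28, 16, 8]
  [11] addr=0x12 blk=4 s=0: L1-HIT | VC [28, 16, 8]
  [12] addr=0x20 blk=8 s=0: VC-HIT | VC [28, 16, 4]
  [13] addr=0x13 blk=4 s=0: VC-HIT | VC [28, 16, 8]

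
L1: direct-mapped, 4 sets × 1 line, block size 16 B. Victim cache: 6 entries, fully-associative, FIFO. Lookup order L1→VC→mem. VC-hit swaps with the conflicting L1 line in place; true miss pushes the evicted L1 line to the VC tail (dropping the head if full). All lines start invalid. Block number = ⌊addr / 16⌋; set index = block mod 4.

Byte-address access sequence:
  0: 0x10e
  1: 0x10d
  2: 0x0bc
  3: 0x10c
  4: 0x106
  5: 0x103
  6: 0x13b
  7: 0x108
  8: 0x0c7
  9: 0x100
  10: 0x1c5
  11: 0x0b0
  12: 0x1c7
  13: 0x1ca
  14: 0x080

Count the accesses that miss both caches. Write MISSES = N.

MISSES = 6

0: 0x10e (blk 16, set 0) → MISS  vc=[]
1: 0x10d (blk 16, set 0) → L1-HIT  vc=[]
2: 0xbc (blk 11, set 3) → MISS  vc=[]
3: 0x10c (blk 16, set 0) → L1-HIT  vc=[]
4: 0x106 (blk 16, set 0) → L1-HIT  vc=[]
5: 0x103 (blk 16, set 0) → L1-HIT  vc=[]
6: 0x13b (blk 19, set 3) → MISS  vc=[11]
7: 0x108 (blk 16, set 0) → L1-HIT  vc=[11]
8: 0xc7 (blk 12, set 0) → MISS  vc=[11, 16]
9: 0x100 (blk 16, set 0) → VC-HIT  vc=[11, 12]
10: 0x1c5 (blk 28, set 0) → MISS  vc=[11, 12, 16]
11: 0xb0 (blk 11, set 3) → VC-HIT  vc=[19, 12, 16]
12: 0x1c7 (blk 28, set 0) → L1-HIT  vc=[19, 12, 16]
13: 0x1ca (blk 28, set 0) → L1-HIT  vc=[19, 12, 16]
14: 0x80 (blk 8, set 0) → MISS  vc=[19, 12, 16, 28]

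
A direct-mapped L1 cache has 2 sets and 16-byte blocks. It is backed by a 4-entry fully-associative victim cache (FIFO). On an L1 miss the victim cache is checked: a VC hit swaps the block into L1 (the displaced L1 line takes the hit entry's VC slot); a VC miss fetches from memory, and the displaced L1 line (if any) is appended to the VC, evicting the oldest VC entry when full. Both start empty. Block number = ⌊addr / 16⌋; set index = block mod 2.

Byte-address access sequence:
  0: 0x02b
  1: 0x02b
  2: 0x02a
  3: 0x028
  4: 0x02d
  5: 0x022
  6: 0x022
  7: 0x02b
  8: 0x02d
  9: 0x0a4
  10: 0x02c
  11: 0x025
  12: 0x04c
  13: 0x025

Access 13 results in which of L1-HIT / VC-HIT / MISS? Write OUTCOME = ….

OUTCOME = VC-HIT

  [0] addr=0x2b blk=2 s=0: MISS | VC []
  [1] addr=0x2b blk=2 s=0: L1-HIT | VC []
  [2] addr=0x2a blk=2 s=0: L1-HIT | VC []
  [3] addr=0x28 blk=2 s=0: L1-HIT | VC []
  [4] addr=0x2d blk=2 s=0: L1-HIT | VC []
  [5] addr=0x22 blk=2 s=0: L1-HIT | VC []
  [6] addr=0x22 blk=2 s=0: L1-HIT | VC []
  [7] addr=0x2b blk=2 s=0: L1-HIT | VC []
  [8] addr=0x2d blk=2 s=0: L1-HIT | VC []
  [9] addr=0xa4 blk=10 s=0: MISS | VC [2]
  [10] addr=0x2c blk=2 s=0: VC-HIT | VC [10]
  [11] addr=0x25 blk=2 s=0: L1-HIT | VC [10]
  [12] addr=0x4c blk=4 s=0: MISS | VC [10, 2]
  [13] addr=0x25 blk=2 s=0: VC-HIT | VC [10, 4]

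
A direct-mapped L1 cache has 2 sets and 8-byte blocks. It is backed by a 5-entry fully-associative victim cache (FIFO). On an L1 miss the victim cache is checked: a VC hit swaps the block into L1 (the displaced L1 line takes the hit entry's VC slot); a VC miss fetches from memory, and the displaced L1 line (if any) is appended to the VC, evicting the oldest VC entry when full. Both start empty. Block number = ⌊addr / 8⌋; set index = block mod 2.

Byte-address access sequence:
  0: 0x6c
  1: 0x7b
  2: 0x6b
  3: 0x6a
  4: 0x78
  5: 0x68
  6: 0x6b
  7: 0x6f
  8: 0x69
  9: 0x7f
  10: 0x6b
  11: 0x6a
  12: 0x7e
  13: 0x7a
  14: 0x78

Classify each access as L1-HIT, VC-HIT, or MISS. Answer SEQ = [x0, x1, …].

SEQ = [MISS, MISS, VC-HIT, L1-HIT, VC-HIT, VC-HIT, L1-HIT, L1-HIT, L1-HIT, VC-HIT, VC-HIT, L1-HIT, VC-HIT, L1-HIT, L1-HIT]

  [0] addr=0x6c blk=13 s=1: MISS | VC []
  [1] addr=0x7b blk=15 s=1: MISS | VC [13]
  [2] addr=0x6b blk=13 s=1: VC-HIT | VC [15]
  [3] addr=0x6a blk=13 s=1: L1-HIT | VC [15]
  [4] addr=0x78 blk=15 s=1: VC-HIT | VC [13]
  [5] addr=0x68 blk=13 s=1: VC-HIT | VC [15]
  [6] addr=0x6b blk=13 s=1: L1-HIT | VC [15]
  [7] addr=0x6f blk=13 s=1: L1-HIT | VC [15]
  [8] addr=0x69 blk=13 s=1: L1-HIT | VC [15]
  [9] addr=0x7f blk=15 s=1: VC-HIT | VC [13]
  [10] addr=0x6b blk=13 s=1: VC-HIT | VC [15]
  [11] addr=0x6a blk=13 s=1: L1-HIT | VC [15]
  [12] addr=0x7e blk=15 s=1: VC-HIT | VC [13]
  [13] addr=0x7a blk=15 s=1: L1-HIT | VC [13]
  [14] addr=0x78 blk=15 s=1: L1-HIT | VC [13]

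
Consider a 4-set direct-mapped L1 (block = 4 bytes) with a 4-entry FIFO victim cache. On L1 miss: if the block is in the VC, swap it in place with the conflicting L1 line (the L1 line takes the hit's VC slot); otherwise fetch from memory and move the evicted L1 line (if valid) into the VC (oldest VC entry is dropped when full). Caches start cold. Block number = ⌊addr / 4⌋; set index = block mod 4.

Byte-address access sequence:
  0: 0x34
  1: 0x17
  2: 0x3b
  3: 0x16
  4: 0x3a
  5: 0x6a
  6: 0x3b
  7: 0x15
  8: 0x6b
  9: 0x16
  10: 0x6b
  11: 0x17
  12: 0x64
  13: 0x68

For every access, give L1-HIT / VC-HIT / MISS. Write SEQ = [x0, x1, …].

SEQ = [MISS, MISS, MISS, L1-HIT, L1-HIT, MISS, VC-HIT, L1-HIT, VC-HIT, L1-HIT, L1-HIT, L1-HIT, MISS, L1-HIT]

#0 0x34→b13/s1 MISS; vc=[]
#1 0x17→b5/s1 MISS; vc=[13]
#2 0x3b→b14/s2 MISS; vc=[13]
#3 0x16→b5/s1 L1-HIT; vc=[13]
#4 0x3a→b14/s2 L1-HIT; vc=[13]
#5 0x6a→b26/s2 MISS; vc=[13,14]
#6 0x3b→b14/s2 VC-HIT; vc=[13,26]
#7 0x15→b5/s1 L1-HIT; vc=[13,26]
#8 0x6b→b26/s2 VC-HIT; vc=[13,14]
#9 0x16→b5/s1 L1-HIT; vc=[13,14]
#10 0x6b→b26/s2 L1-HIT; vc=[13,14]
#11 0x17→b5/s1 L1-HIT; vc=[13,14]
#12 0x64→b25/s1 MISS; vc=[13,14,5]
#13 0x68→b26/s2 L1-HIT; vc=[13,14,5]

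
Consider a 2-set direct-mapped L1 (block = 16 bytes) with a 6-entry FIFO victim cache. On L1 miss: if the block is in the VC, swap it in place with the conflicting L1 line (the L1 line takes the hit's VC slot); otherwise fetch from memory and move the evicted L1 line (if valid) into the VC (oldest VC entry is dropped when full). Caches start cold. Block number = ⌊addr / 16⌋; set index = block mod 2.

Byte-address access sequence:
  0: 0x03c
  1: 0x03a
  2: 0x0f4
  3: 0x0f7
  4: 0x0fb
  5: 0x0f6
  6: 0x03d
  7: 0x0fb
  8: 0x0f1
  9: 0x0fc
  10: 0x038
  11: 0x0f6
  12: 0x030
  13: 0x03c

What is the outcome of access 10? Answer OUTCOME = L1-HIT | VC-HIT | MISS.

OUTCOME = VC-HIT

#0 0x3c→b3/s1 MISS; vc=[]
#1 0x3a→b3/s1 L1-HIT; vc=[]
#2 0xf4→b15/s1 MISS; vc=[3]
#3 0xf7→b15/s1 L1-HIT; vc=[3]
#4 0xfb→b15/s1 L1-HIT; vc=[3]
#5 0xf6→b15/s1 L1-HIT; vc=[3]
#6 0x3d→b3/s1 VC-HIT; vc=[15]
#7 0xfb→b15/s1 VC-HIT; vc=[3]
#8 0xf1→b15/s1 L1-HIT; vc=[3]
#9 0xfc→b15/s1 L1-HIT; vc=[3]
#10 0x38→b3/s1 VC-HIT; vc=[15]
#11 0xf6→b15/s1 VC-HIT; vc=[3]
#12 0x30→b3/s1 VC-HIT; vc=[15]
#13 0x3c→b3/s1 L1-HIT; vc=[15]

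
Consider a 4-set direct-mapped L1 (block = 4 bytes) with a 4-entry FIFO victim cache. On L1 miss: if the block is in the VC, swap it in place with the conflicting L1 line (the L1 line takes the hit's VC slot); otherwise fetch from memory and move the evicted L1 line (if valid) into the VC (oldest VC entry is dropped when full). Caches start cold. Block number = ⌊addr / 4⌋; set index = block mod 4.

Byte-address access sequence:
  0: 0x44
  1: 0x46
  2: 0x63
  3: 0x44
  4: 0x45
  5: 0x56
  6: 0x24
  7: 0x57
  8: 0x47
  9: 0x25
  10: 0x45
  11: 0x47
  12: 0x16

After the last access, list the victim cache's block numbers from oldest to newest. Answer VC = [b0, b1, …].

  [0] addr=0x44 blk=17 s=1: MISS | VC []
  [1] addr=0x46 blk=17 s=1: L1-HIT | VC []
  [2] addr=0x63 blk=24 s=0: MISS | VC []
  [3] addr=0x44 blk=17 s=1: L1-HIT | VC []
  [4] addr=0x45 blk=17 s=1: L1-HIT | VC []
  [5] addr=0x56 blk=21 s=1: MISS | VC [17]
  [6] addr=0x24 blk=9 s=1: MISS | VC [17, 21]
  [7] addr=0x57 blk=21 s=1: VC-HIT | VC [17, 9]
  [8] addr=0x47 blk=17 s=1: VC-HIT | VC [21, 9]
  [9] addr=0x25 blk=9 s=1: VC-HIT | VC [21, 17]
  [10] addr=0x45 blk=17 s=1: VC-HIT | VC [21, 9]
  [11] addr=0x47 blk=17 s=1: L1-HIT | VC [21, 9]
  [12] addr=0x16 blk=5 s=1: MISS | VC [21, 9, 17]

VC = [21, 9, 17]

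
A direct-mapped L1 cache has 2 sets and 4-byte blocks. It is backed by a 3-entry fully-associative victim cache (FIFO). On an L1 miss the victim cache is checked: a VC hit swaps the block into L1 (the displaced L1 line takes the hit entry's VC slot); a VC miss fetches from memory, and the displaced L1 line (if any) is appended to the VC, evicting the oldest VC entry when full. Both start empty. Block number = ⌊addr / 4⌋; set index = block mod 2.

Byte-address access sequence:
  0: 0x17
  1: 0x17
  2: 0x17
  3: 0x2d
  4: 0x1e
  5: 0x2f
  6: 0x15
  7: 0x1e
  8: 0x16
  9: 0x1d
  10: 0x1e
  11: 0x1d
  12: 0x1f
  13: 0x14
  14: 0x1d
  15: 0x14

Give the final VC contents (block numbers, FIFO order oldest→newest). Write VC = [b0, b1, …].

  [0] addr=0x17 blk=5 s=1: MISS | VC []
  [1] addr=0x17 blk=5 s=1: L1-HIT | VC []
  [2] addr=0x17 blk=5 s=1: L1-HIT | VC []
  [3] addr=0x2d blk=11 s=1: MISS | VC [5]
  [4] addr=0x1e blk=7 s=1: MISS | VC [5, 11]
  [5] addr=0x2f blk=11 s=1: VC-HIT | VC [5, 7]
  [6] addr=0x15 blk=5 s=1: VC-HIT | VC [11, 7]
  [7] addr=0x1e blk=7 s=1: VC-HIT | VC [11, 5]
  [8] addr=0x16 blk=5 s=1: VC-HIT | VC [11, 7]
  [9] addr=0x1d blk=7 s=1: VC-HIT | VC [11, 5]
  [10] addr=0x1e blk=7 s=1: L1-HIT | VC [11, 5]
  [11] addr=0x1d blk=7 s=1: L1-HIT | VC [11, 5]
  [12] addr=0x1f blk=7 s=1: L1-HIT | VC [11, 5]
  [13] addr=0x14 blk=5 s=1: VC-HIT | VC [11, 7]
  [14] addr=0x1d blk=7 s=1: VC-HIT | VC [11, 5]
  [15] addr=0x14 blk=5 s=1: VC-HIT | VC [11, 7]

VC = [11, 7]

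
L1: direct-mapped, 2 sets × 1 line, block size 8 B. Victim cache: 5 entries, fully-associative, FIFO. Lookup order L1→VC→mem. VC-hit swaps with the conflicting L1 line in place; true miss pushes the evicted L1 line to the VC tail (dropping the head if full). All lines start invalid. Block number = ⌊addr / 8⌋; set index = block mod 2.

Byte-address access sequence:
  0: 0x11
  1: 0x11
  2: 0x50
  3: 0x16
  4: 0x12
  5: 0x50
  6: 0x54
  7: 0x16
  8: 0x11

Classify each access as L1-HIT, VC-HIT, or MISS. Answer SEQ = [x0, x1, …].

  [0] addr=0x11 blk=2 s=0: MISS | VC []
  [1] addr=0x11 blk=2 s=0: L1-HIT | VC []
  [2] addr=0x50 blk=10 s=0: MISS | VC [2]
  [3] addr=0x16 blk=2 s=0: VC-HIT | VC [10]
  [4] addr=0x12 blk=2 s=0: L1-HIT | VC [10]
  [5] addr=0x50 blk=10 s=0: VC-HIT | VC [2]
  [6] addr=0x54 blk=10 s=0: L1-HIT | VC [2]
  [7] addr=0x16 blk=2 s=0: VC-HIT | VC [10]
  [8] addr=0x11 blk=2 s=0: L1-HIT | VC [10]

SEQ = [MISS, L1-HIT, MISS, VC-HIT, L1-HIT, VC-HIT, L1-HIT, VC-HIT, L1-HIT]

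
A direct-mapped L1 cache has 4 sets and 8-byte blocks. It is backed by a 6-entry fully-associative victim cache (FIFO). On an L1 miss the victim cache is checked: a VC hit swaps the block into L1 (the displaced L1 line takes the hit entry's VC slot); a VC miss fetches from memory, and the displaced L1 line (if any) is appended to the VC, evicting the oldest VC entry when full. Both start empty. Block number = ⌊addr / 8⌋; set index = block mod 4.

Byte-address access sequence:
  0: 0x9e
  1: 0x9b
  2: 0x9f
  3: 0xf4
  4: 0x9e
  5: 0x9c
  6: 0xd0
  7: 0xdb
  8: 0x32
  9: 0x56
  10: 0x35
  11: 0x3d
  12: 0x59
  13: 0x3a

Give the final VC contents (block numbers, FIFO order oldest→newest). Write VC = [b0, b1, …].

VC = [30, 19, 26, 10, 27, 11]

#0 0x9e→b19/s3 MISS; vc=[]
#1 0x9b→b19/s3 L1-HIT; vc=[]
#2 0x9f→b19/s3 L1-HIT; vc=[]
#3 0xf4→b30/s2 MISS; vc=[]
#4 0x9e→b19/s3 L1-HIT; vc=[]
#5 0x9c→b19/s3 L1-HIT; vc=[]
#6 0xd0→b26/s2 MISS; vc=[30]
#7 0xdb→b27/s3 MISS; vc=[30,19]
#8 0x32→b6/s2 MISS; vc=[30,19,26]
#9 0x56→b10/s2 MISS; vc=[30,19,26,6]
#10 0x35→b6/s2 VC-HIT; vc=[30,19,26,10]
#11 0x3d→b7/s3 MISS; vc=[30,19,26,10,27]
#12 0x59→b11/s3 MISS; vc=[30,19,26,10,27,7]
#13 0x3a→b7/s3 VC-HIT; vc=[30,19,26,10,27,11]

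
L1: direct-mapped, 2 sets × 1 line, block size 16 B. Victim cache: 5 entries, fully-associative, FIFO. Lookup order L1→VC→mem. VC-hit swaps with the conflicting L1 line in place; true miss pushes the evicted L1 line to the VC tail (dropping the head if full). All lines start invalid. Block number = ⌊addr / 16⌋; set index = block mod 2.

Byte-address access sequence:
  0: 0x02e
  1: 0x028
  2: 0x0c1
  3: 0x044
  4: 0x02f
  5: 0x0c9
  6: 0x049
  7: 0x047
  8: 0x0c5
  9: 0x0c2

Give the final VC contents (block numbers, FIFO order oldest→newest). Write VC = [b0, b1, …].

0: 0x2e (blk 2, set 0) → MISS  vc=[]
1: 0x28 (blk 2, set 0) → L1-HIT  vc=[]
2: 0xc1 (blk 12, set 0) → MISS  vc=[2]
3: 0x44 (blk 4, set 0) → MISS  vc=[2, 12]
4: 0x2f (blk 2, set 0) → VC-HIT  vc=[4, 12]
5: 0xc9 (blk 12, set 0) → VC-HIT  vc=[4, 2]
6: 0x49 (blk 4, set 0) → VC-HIT  vc=[12, 2]
7: 0x47 (blk 4, set 0) → L1-HIT  vc=[12, 2]
8: 0xc5 (blk 12, set 0) → VC-HIT  vc=[4, 2]
9: 0xc2 (blk 12, set 0) → L1-HIT  vc=[4, 2]

VC = [4, 2]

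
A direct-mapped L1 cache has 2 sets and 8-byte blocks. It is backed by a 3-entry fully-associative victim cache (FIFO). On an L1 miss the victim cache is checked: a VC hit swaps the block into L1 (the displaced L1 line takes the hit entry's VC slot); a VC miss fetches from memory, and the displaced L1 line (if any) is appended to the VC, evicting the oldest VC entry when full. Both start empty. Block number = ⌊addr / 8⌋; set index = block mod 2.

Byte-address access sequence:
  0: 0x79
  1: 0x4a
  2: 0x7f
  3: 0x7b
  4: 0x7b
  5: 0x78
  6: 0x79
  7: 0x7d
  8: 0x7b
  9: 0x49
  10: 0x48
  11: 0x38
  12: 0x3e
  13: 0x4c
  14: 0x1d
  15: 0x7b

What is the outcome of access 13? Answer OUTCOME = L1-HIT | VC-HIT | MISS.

#0 0x79→b15/s1 MISS; vc=[]
#1 0x4a→b9/s1 MISS; vc=[15]
#2 0x7f→b15/s1 VC-HIT; vc=[9]
#3 0x7b→b15/s1 L1-HIT; vc=[9]
#4 0x7b→b15/s1 L1-HIT; vc=[9]
#5 0x78→b15/s1 L1-HIT; vc=[9]
#6 0x79→b15/s1 L1-HIT; vc=[9]
#7 0x7d→b15/s1 L1-HIT; vc=[9]
#8 0x7b→b15/s1 L1-HIT; vc=[9]
#9 0x49→b9/s1 VC-HIT; vc=[15]
#10 0x48→b9/s1 L1-HIT; vc=[15]
#11 0x38→b7/s1 MISS; vc=[15,9]
#12 0x3e→b7/s1 L1-HIT; vc=[15,9]
#13 0x4c→b9/s1 VC-HIT; vc=[15,7]
#14 0x1d→b3/s1 MISS; vc=[15,7,9]
#15 0x7b→b15/s1 VC-HIT; vc=[3,7,9]

OUTCOME = VC-HIT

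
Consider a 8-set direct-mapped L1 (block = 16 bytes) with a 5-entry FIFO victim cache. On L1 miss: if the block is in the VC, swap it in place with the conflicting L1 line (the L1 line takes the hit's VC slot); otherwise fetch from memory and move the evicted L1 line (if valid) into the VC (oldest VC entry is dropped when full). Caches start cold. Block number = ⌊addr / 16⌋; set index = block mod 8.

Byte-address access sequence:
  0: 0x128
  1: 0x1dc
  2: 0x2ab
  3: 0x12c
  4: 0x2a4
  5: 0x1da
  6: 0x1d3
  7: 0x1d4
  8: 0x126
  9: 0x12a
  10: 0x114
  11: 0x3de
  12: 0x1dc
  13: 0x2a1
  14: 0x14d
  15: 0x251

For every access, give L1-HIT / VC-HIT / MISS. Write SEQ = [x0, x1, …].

SEQ = [MISS, MISS, MISS, VC-HIT, VC-HIT, L1-HIT, L1-HIT, L1-HIT, VC-HIT, L1-HIT, MISS, MISS, VC-HIT, VC-HIT, MISS, MISS]

  [0] addr=0x128 blk=18 s=2: MISS | VC []
  [1] addr=0x1dc blk=29 s=5: MISS | VC []
  [2] addr=0x2ab blk=42 s=2: MISS | VC [18]
  [3] addr=0x12c blk=18 s=2: VC-HIT | VC [42]
  [4] addr=0x2a4 blk=42 s=2: VC-HIT | VC [18]
  [5] addr=0x1da blk=29 s=5: L1-HIT | VC [18]
  [6] addr=0x1d3 blk=29 s=5: L1-HIT | VC [18]
  [7] addr=0x1d4 blk=29 s=5: L1-HIT | VC [18]
  [8] addr=0x126 blk=18 s=2: VC-HIT | VC [42]
  [9] addr=0x12a blk=18 s=2: L1-HIT | VC [42]
  [10] addr=0x114 blk=17 s=1: MISS | VC [42]
  [11] addr=0x3de blk=61 s=5: MISS | VC [42, 29]
  [12] addr=0x1dc blk=29 s=5: VC-HIT | VC [42, 61]
  [13] addr=0x2a1 blk=42 s=2: VC-HIT | VC [18, 61]
  [14] addr=0x14d blk=20 s=4: MISS | VC [18, 61]
  [15] addr=0x251 blk=37 s=5: MISS | VC [18, 61, 29]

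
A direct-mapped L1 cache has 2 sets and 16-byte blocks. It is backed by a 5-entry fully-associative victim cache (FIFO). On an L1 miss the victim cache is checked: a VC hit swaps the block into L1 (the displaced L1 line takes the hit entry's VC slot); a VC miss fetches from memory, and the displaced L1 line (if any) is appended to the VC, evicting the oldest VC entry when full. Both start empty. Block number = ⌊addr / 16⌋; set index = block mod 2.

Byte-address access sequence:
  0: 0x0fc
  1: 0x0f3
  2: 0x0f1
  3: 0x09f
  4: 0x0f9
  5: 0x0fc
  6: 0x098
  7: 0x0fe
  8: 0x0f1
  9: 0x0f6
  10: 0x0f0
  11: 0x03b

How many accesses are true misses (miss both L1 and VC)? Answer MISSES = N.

MISSES = 3

  [0] addr=0xfc blk=15 s=1: MISS | VC []
  [1] addr=0xf3 blk=15 s=1: L1-HIT | VC []
  [2] addr=0xf1 blk=15 s=1: L1-HIT | VC []
  [3] addr=0x9f blk=9 s=1: MISS | VC [15]
  [4] addr=0xf9 blk=15 s=1: VC-HIT | VC [9]
  [5] addr=0xfc blk=15 s=1: L1-HIT | VC [9]
  [6] addr=0x98 blk=9 s=1: VC-HIT | VC [15]
  [7] addr=0xfe blk=15 s=1: VC-HIT | VC [9]
  [8] addr=0xf1 blk=15 s=1: L1-HIT | VC [9]
  [9] addr=0xf6 blk=15 s=1: L1-HIT | VC [9]
  [10] addr=0xf0 blk=15 s=1: L1-HIT | VC [9]
  [11] addr=0x3b blk=3 s=1: MISS | VC [9, 15]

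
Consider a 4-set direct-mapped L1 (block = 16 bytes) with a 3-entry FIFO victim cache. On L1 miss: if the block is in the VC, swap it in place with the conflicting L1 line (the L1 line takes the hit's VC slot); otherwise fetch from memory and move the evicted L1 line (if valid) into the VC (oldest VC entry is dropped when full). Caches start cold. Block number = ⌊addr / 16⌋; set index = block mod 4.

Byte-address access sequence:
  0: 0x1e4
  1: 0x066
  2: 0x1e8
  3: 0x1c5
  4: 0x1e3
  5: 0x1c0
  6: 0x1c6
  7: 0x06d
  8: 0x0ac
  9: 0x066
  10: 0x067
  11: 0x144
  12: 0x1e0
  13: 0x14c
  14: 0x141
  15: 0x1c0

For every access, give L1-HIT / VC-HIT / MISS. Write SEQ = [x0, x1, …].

SEQ = [MISS, MISS, VC-HIT, MISS, L1-HIT, L1-HIT, L1-HIT, VC-HIT, MISS, VC-HIT, L1-HIT, MISS, VC-HIT, L1-HIT, L1-HIT, VC-HIT]

#0 0x1e4→b30/s2 MISS; vc=[]
#1 0x66→b6/s2 MISS; vc=[30]
#2 0x1e8→b30/s2 VC-HIT; vc=[6]
#3 0x1c5→b28/s0 MISS; vc=[6]
#4 0x1e3→b30/s2 L1-HIT; vc=[6]
#5 0x1c0→b28/s0 L1-HIT; vc=[6]
#6 0x1c6→b28/s0 L1-HIT; vc=[6]
#7 0x6d→b6/s2 VC-HIT; vc=[30]
#8 0xac→b10/s2 MISS; vc=[30,6]
#9 0x66→b6/s2 VC-HIT; vc=[30,10]
#10 0x67→b6/s2 L1-HIT; vc=[30,10]
#11 0x144→b20/s0 MISS; vc=[30,10,28]
#12 0x1e0→b30/s2 VC-HIT; vc=[6,10,28]
#13 0x14c→b20/s0 L1-HIT; vc=[6,10,28]
#14 0x141→b20/s0 L1-HIT; vc=[6,10,28]
#15 0x1c0→b28/s0 VC-HIT; vc=[6,10,20]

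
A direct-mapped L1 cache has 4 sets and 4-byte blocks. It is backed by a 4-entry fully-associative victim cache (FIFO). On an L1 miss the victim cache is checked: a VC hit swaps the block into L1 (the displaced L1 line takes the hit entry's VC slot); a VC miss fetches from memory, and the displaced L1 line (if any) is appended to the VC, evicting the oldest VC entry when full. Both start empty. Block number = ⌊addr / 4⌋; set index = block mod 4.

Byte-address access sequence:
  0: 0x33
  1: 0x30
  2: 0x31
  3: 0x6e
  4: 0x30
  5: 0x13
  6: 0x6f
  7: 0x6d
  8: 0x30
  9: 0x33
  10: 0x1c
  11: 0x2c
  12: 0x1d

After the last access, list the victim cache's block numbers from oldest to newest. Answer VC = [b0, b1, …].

0: 0x33 (blk 12, set 0) → MISS  vc=[]
1: 0x30 (blk 12, set 0) → L1-HIT  vc=[]
2: 0x31 (blk 12, set 0) → L1-HIT  vc=[]
3: 0x6e (blk 27, set 3) → MISS  vc=[]
4: 0x30 (blk 12, set 0) → L1-HIT  vc=[]
5: 0x13 (blk 4, set 0) → MISS  vc=[12]
6: 0x6f (blk 27, set 3) → L1-HIT  vc=[12]
7: 0x6d (blk 27, set 3) → L1-HIT  vc=[12]
8: 0x30 (blk 12, set 0) → VC-HIT  vc=[4]
9: 0x33 (blk 12, set 0) → L1-HIT  vc=[4]
10: 0x1c (blk 7, set 3) → MISS  vc=[4, 27]
11: 0x2c (blk 11, set 3) → MISS  vc=[4, 27, 7]
12: 0x1d (blk 7, set 3) → VC-HIT  vc=[4, 27, 11]

VC = [4, 27, 11]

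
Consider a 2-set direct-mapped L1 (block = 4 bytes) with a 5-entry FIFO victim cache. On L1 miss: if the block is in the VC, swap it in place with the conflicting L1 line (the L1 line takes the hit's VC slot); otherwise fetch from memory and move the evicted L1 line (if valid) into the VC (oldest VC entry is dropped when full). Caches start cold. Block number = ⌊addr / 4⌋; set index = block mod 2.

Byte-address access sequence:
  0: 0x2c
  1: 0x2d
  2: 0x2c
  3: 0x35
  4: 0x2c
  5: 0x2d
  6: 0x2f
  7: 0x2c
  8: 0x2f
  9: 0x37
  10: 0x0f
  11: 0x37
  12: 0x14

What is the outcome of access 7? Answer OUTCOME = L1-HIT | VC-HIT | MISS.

OUTCOME = L1-HIT

  [0] addr=0x2c blk=11 s=1: MISS | VC []
  [1] addr=0x2d blk=11 s=1: L1-HIT | VC []
  [2] addr=0x2c blk=11 s=1: L1-HIT | VC []
  [3] addr=0x35 blk=13 s=1: MISS | VC [11]
  [4] addr=0x2c blk=11 s=1: VC-HIT | VC [13]
  [5] addr=0x2d blk=11 s=1: L1-HIT | VC [13]
  [6] addr=0x2f blk=11 s=1: L1-HIT | VC [13]
  [7] addr=0x2c blk=11 s=1: L1-HIT | VC [13]
  [8] addr=0x2f blk=11 s=1: L1-HIT | VC [13]
  [9] addr=0x37 blk=13 s=1: VC-HIT | VC [11]
  [10] addr=0xf blk=3 s=1: MISS | VC [11, 13]
  [11] addr=0x37 blk=13 s=1: VC-HIT | VC [11, 3]
  [12] addr=0x14 blk=5 s=1: MISS | VC [11, 3, 13]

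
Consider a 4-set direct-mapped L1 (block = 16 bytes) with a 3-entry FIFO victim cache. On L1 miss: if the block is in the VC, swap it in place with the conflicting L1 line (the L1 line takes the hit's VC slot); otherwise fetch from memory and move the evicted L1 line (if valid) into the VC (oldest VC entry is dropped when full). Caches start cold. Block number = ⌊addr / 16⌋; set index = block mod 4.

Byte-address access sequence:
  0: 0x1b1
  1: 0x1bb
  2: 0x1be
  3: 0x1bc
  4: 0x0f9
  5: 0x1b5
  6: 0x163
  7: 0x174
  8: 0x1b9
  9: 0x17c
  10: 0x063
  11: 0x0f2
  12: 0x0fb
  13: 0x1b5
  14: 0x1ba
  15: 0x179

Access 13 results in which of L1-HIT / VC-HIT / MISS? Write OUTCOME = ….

OUTCOME = VC-HIT

0: 0x1b1 (blk 27, set 3) → MISS  vc=[]
1: 0x1bb (blk 27, set 3) → L1-HIT  vc=[]
2: 0x1be (blk 27, set 3) → L1-HIT  vc=[]
3: 0x1bc (blk 27, set 3) → L1-HIT  vc=[]
4: 0xf9 (blk 15, set 3) → MISS  vc=[27]
5: 0x1b5 (blk 27, set 3) → VC-HIT  vc=[15]
6: 0x163 (blk 22, set 2) → MISS  vc=[15]
7: 0x174 (blk 23, set 3) → MISS  vc=[15, 27]
8: 0x1b9 (blk 27, set 3) → VC-HIT  vc=[15, 23]
9: 0x17c (blk 23, set 3) → VC-HIT  vc=[15, 27]
10: 0x63 (blk 6, set 2) → MISS  vc=[15, 27, 22]
11: 0xf2 (blk 15, set 3) → VC-HIT  vc=[23, 27, 22]
12: 0xfb (blk 15, set 3) → L1-HIT  vc=[23, 27, 22]
13: 0x1b5 (blk 27, set 3) → VC-HIT  vc=[23, 15, 22]
14: 0x1ba (blk 27, set 3) → L1-HIT  vc=[23, 15, 22]
15: 0x179 (blk 23, set 3) → VC-HIT  vc=[27, 15, 22]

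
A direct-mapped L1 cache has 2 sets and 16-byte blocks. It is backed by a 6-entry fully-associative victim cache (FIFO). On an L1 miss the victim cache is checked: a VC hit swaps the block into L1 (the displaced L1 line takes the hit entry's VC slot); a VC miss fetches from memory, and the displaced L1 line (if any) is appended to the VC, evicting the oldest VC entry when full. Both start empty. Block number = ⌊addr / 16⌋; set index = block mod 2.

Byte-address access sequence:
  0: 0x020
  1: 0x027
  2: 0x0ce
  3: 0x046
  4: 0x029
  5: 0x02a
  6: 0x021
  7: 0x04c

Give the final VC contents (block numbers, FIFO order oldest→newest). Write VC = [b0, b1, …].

VC = [2, 12]

#0 0x20→b2/s0 MISS; vc=[]
#1 0x27→b2/s0 L1-HIT; vc=[]
#2 0xce→b12/s0 MISS; vc=[2]
#3 0x46→b4/s0 MISS; vc=[2,12]
#4 0x29→b2/s0 VC-HIT; vc=[4,12]
#5 0x2a→b2/s0 L1-HIT; vc=[4,12]
#6 0x21→b2/s0 L1-HIT; vc=[4,12]
#7 0x4c→b4/s0 VC-HIT; vc=[2,12]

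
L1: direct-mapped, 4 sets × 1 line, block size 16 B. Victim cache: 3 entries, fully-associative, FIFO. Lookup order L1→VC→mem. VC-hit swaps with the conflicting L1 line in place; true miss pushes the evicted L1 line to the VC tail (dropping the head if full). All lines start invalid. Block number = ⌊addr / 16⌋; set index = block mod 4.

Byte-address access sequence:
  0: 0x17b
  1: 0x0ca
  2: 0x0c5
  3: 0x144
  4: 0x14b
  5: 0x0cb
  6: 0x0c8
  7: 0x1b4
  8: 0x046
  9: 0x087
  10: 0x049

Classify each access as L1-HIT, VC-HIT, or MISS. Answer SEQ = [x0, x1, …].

SEQ = [MISS, MISS, L1-HIT, MISS, L1-HIT, VC-HIT, L1-HIT, MISS, MISS, MISS, VC-HIT]

#0 0x17b→b23/s3 MISS; vc=[]
#1 0xca→b12/s0 MISS; vc=[]
#2 0xc5→b12/s0 L1-HIT; vc=[]
#3 0x144→b20/s0 MISS; vc=[12]
#4 0x14b→b20/s0 L1-HIT; vc=[12]
#5 0xcb→b12/s0 VC-HIT; vc=[20]
#6 0xc8→b12/s0 L1-HIT; vc=[20]
#7 0x1b4→b27/s3 MISS; vc=[20,23]
#8 0x46→b4/s0 MISS; vc=[20,23,12]
#9 0x87→b8/s0 MISS; vc=[23,12,4]
#10 0x49→b4/s0 VC-HIT; vc=[23,12,8]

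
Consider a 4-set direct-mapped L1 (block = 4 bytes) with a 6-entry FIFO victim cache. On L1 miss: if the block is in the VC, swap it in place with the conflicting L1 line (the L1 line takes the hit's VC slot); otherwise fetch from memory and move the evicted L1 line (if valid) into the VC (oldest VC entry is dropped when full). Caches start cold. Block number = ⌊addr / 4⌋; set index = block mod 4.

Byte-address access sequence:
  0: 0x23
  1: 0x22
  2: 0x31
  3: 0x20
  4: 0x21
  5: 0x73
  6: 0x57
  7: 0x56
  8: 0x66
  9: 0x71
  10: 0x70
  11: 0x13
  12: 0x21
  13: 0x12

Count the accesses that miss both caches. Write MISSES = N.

  [0] addr=0x23 blk=8 s=0: MISS | VC []
  [1] addr=0x22 blk=8 s=0: L1-HIT | VC []
  [2] addr=0x31 blk=12 s=0: MISS | VC [8]
  [3] addr=0x20 blk=8 s=0: VC-HIT | VC [12]
  [4] addr=0x21 blk=8 s=0: L1-HIT | VC [12]
  [5] addr=0x73 blk=28 s=0: MISS | VC [12, 8]
  [6] addr=0x57 blk=21 s=1: MISS | VC [12, 8]
  [7] addr=0x56 blk=21 s=1: L1-HIT | VC [12, 8]
  [8] addr=0x66 blk=25 s=1: MISS | VC [12, 8, 21]
  [9] addr=0x71 blk=28 s=0: L1-HIT | VC [12, 8, 21]
  [10] addr=0x70 blk=28 s=0: L1-HIT | VC [12, 8, 21]
  [11] addr=0x13 blk=4 s=0: MISS | VC [12, 8, 21, 28]
  [12] addr=0x21 blk=8 s=0: VC-HIT | VC [12, 4, 21, 28]
  [13] addr=0x12 blk=4 s=0: VC-HIT | VC [12, 8, 21, 28]

MISSES = 6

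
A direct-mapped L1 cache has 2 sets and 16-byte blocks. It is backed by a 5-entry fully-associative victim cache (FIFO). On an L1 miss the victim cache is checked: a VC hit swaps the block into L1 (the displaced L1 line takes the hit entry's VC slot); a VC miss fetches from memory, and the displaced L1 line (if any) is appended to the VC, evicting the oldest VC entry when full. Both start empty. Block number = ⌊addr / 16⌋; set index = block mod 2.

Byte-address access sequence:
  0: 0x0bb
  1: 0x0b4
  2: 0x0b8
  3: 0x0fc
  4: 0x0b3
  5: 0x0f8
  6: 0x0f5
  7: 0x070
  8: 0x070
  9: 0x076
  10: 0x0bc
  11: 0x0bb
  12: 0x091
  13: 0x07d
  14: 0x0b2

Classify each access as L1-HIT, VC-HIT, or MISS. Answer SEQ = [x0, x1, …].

SEQ = [MISS, L1-HIT, L1-HIT, MISS, VC-HIT, VC-HIT, L1-HIT, MISS, L1-HIT, L1-HIT, VC-HIT, L1-HIT, MISS, VC-HIT, VC-HIT]

#0 0xbb→b11/s1 MISS; vc=[]
#1 0xb4→b11/s1 L1-HIT; vc=[]
#2 0xb8→b11/s1 L1-HIT; vc=[]
#3 0xfc→b15/s1 MISS; vc=[11]
#4 0xb3→b11/s1 VC-HIT; vc=[15]
#5 0xf8→b15/s1 VC-HIT; vc=[11]
#6 0xf5→b15/s1 L1-HIT; vc=[11]
#7 0x70→b7/s1 MISS; vc=[11,15]
#8 0x70→b7/s1 L1-HIT; vc=[11,15]
#9 0x76→b7/s1 L1-HIT; vc=[11,15]
#10 0xbc→b11/s1 VC-HIT; vc=[7,15]
#11 0xbb→b11/s1 L1-HIT; vc=[7,15]
#12 0x91→b9/s1 MISS; vc=[7,15,11]
#13 0x7d→b7/s1 VC-HIT; vc=[9,15,11]
#14 0xb2→b11/s1 VC-HIT; vc=[9,15,7]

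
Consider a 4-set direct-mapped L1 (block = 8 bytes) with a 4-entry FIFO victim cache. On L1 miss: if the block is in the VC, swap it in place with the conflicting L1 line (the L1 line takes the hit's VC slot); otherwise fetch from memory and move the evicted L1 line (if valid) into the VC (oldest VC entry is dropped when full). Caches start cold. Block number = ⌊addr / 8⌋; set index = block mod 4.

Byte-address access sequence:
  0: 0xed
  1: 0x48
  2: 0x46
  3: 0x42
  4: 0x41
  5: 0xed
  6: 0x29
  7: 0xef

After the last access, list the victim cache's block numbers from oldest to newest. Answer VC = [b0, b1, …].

0: 0xed (blk 29, set 1) → MISS  vc=[]
1: 0x48 (blk 9, set 1) → MISS  vc=[29]
2: 0x46 (blk 8, set 0) → MISS  vc=[29]
3: 0x42 (blk 8, set 0) → L1-HIT  vc=[29]
4: 0x41 (blk 8, set 0) → L1-HIT  vc=[29]
5: 0xed (blk 29, set 1) → VC-HIT  vc=[9]
6: 0x29 (blk 5, set 1) → MISS  vc=[9, 29]
7: 0xef (blk 29, set 1) → VC-HIT  vc=[9, 5]

VC = [9, 5]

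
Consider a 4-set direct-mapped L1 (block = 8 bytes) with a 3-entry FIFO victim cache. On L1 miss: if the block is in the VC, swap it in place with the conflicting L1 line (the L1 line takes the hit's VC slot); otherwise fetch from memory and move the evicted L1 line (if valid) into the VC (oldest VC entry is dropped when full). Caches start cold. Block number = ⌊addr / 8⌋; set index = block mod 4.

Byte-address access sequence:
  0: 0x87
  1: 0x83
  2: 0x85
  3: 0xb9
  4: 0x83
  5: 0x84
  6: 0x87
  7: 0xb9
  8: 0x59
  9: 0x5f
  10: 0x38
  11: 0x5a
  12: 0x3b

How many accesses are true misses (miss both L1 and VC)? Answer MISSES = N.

MISSES = 4

#0 0x87→b16/s0 MISS; vc=[]
#1 0x83→b16/s0 L1-HIT; vc=[]
#2 0x85→b16/s0 L1-HIT; vc=[]
#3 0xb9→b23/s3 MISS; vc=[]
#4 0x83→b16/s0 L1-HIT; vc=[]
#5 0x84→b16/s0 L1-HIT; vc=[]
#6 0x87→b16/s0 L1-HIT; vc=[]
#7 0xb9→b23/s3 L1-HIT; vc=[]
#8 0x59→b11/s3 MISS; vc=[23]
#9 0x5f→b11/s3 L1-HIT; vc=[23]
#10 0x38→b7/s3 MISS; vc=[23,11]
#11 0x5a→b11/s3 VC-HIT; vc=[23,7]
#12 0x3b→b7/s3 VC-HIT; vc=[23,11]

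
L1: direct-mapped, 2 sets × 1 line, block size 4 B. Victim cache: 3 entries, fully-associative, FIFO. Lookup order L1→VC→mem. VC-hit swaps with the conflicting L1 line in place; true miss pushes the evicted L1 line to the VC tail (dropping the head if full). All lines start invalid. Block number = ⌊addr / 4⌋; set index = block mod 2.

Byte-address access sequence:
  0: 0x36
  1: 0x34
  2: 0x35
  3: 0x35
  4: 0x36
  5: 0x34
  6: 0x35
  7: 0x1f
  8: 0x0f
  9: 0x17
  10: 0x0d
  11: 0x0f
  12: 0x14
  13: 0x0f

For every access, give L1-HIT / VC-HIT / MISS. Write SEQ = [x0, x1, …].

#0 0x36→b13/s1 MISS; vc=[]
#1 0x34→b13/s1 L1-HIT; vc=[]
#2 0x35→b13/s1 L1-HIT; vc=[]
#3 0x35→b13/s1 L1-HIT; vc=[]
#4 0x36→b13/s1 L1-HIT; vc=[]
#5 0x34→b13/s1 L1-HIT; vc=[]
#6 0x35→b13/s1 L1-HIT; vc=[]
#7 0x1f→b7/s1 MISS; vc=[13]
#8 0xf→b3/s1 MISS; vc=[13,7]
#9 0x17→b5/s1 MISS; vc=[13,7,3]
#10 0xd→b3/s1 VC-HIT; vc=[13,7,5]
#11 0xf→b3/s1 L1-HIT; vc=[13,7,5]
#12 0x14→b5/s1 VC-HIT; vc=[13,7,3]
#13 0xf→b3/s1 VC-HIT; vc=[13,7,5]

SEQ = [MISS, L1-HIT, L1-HIT, L1-HIT, L1-HIT, L1-HIT, L1-HIT, MISS, MISS, MISS, VC-HIT, L1-HIT, VC-HIT, VC-HIT]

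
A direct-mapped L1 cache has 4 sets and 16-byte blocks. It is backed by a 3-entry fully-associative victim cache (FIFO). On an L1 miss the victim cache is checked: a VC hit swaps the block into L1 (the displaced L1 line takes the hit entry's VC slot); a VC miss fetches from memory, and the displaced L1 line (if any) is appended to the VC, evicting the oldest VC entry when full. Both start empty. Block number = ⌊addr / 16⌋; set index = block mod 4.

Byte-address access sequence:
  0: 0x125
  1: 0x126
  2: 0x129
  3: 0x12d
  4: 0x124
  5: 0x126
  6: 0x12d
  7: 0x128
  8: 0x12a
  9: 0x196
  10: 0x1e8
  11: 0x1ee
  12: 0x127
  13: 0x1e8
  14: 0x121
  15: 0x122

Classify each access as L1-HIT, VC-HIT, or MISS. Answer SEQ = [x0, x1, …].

SEQ = [MISS, L1-HIT, L1-HIT, L1-HIT, L1-HIT, L1-HIT, L1-HIT, L1-HIT, L1-HIT, MISS, MISS, L1-HIT, VC-HIT, VC-HIT, VC-HIT, L1-HIT]

0: 0x125 (blk 18, set 2) → MISS  vc=[]
1: 0x126 (blk 18, set 2) → L1-HIT  vc=[]
2: 0x129 (blk 18, set 2) → L1-HIT  vc=[]
3: 0x12d (blk 18, set 2) → L1-HIT  vc=[]
4: 0x124 (blk 18, set 2) → L1-HIT  vc=[]
5: 0x126 (blk 18, set 2) → L1-HIT  vc=[]
6: 0x12d (blk 18, set 2) → L1-HIT  vc=[]
7: 0x128 (blk 18, set 2) → L1-HIT  vc=[]
8: 0x12a (blk 18, set 2) → L1-HIT  vc=[]
9: 0x196 (blk 25, set 1) → MISS  vc=[]
10: 0x1e8 (blk 30, set 2) → MISS  vc=[18]
11: 0x1ee (blk 30, set 2) → L1-HIT  vc=[18]
12: 0x127 (blk 18, set 2) → VC-HIT  vc=[30]
13: 0x1e8 (blk 30, set 2) → VC-HIT  vc=[18]
14: 0x121 (blk 18, set 2) → VC-HIT  vc=[30]
15: 0x122 (blk 18, set 2) → L1-HIT  vc=[30]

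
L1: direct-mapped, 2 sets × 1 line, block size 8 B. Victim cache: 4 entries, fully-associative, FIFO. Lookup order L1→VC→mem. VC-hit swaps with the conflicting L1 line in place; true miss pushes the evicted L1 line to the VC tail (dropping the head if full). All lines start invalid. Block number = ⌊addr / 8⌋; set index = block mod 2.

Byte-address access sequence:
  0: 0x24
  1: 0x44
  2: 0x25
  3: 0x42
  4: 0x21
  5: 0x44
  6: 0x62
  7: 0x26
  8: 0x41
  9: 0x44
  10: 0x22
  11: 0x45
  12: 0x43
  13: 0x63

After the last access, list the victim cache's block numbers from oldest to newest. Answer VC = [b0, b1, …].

VC = [8, 4]

#0 0x24→b4/s0 MISS; vc=[]
#1 0x44→b8/s0 MISS; vc=[4]
#2 0x25→b4/s0 VC-HIT; vc=[8]
#3 0x42→b8/s0 VC-HIT; vc=[4]
#4 0x21→b4/s0 VC-HIT; vc=[8]
#5 0x44→b8/s0 VC-HIT; vc=[4]
#6 0x62→b12/s0 MISS; vc=[4,8]
#7 0x26→b4/s0 VC-HIT; vc=[12,8]
#8 0x41→b8/s0 VC-HIT; vc=[12,4]
#9 0x44→b8/s0 L1-HIT; vc=[12,4]
#10 0x22→b4/s0 VC-HIT; vc=[12,8]
#11 0x45→b8/s0 VC-HIT; vc=[12,4]
#12 0x43→b8/s0 L1-HIT; vc=[12,4]
#13 0x63→b12/s0 VC-HIT; vc=[8,4]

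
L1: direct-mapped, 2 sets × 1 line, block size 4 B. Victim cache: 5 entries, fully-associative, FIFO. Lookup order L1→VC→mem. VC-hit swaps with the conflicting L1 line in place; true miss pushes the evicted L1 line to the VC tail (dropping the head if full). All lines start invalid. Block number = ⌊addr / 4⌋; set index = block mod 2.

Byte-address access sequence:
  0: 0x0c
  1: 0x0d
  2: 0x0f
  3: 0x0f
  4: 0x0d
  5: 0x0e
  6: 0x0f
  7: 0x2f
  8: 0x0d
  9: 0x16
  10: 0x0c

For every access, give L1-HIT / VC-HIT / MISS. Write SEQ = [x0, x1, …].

0: 0xc (blk 3, set 1) → MISS  vc=[]
1: 0xd (blk 3, set 1) → L1-HIT  vc=[]
2: 0xf (blk 3, set 1) → L1-HIT  vc=[]
3: 0xf (blk 3, set 1) → L1-HIT  vc=[]
4: 0xd (blk 3, set 1) → L1-HIT  vc=[]
5: 0xe (blk 3, set 1) → L1-HIT  vc=[]
6: 0xf (blk 3, set 1) → L1-HIT  vc=[]
7: 0x2f (blk 11, set 1) → MISS  vc=[3]
8: 0xd (blk 3, set 1) → VC-HIT  vc=[11]
9: 0x16 (blk 5, set 1) → MISS  vc=[11, 3]
10: 0xc (blk 3, set 1) → VC-HIT  vc=[11, 5]

SEQ = [MISS, L1-HIT, L1-HIT, L1-HIT, L1-HIT, L1-HIT, L1-HIT, MISS, VC-HIT, MISS, VC-HIT]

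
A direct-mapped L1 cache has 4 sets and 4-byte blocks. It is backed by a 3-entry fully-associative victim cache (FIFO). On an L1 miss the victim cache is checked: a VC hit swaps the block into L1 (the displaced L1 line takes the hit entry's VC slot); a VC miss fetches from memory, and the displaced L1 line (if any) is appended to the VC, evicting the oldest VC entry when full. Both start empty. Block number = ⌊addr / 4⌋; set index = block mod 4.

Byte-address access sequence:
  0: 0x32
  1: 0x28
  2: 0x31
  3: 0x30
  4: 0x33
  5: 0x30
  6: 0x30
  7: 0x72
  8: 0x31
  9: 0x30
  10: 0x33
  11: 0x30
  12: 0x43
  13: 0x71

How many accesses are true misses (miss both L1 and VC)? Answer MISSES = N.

0: 0x32 (blk 12, set 0) → MISS  vc=[]
1: 0x28 (blk 10, set 2) → MISS  vc=[]
2: 0x31 (blk 12, set 0) → L1-HIT  vc=[]
3: 0x30 (blk 12, set 0) → L1-HIT  vc=[]
4: 0x33 (blk 12, set 0) → L1-HIT  vc=[]
5: 0x30 (blk 12, set 0) → L1-HIT  vc=[]
6: 0x30 (blk 12, set 0) → L1-HIT  vc=[]
7: 0x72 (blk 28, set 0) → MISS  vc=[12]
8: 0x31 (blk 12, set 0) → VC-HIT  vc=[28]
9: 0x30 (blk 12, set 0) → L1-HIT  vc=[28]
10: 0x33 (blk 12, set 0) → L1-HIT  vc=[28]
11: 0x30 (blk 12, set 0) → L1-HIT  vc=[28]
12: 0x43 (blk 16, set 0) → MISS  vc=[28, 12]
13: 0x71 (blk 28, set 0) → VC-HIT  vc=[16, 12]

MISSES = 4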